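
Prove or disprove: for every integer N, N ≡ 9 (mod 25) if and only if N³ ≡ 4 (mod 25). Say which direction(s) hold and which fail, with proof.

(⟹) Suppose N ≡ 9 (mod 25). Write N = 25j + 9. Then (25j + 9)³ = 15625j³ + 16875j² + 6075j + 729 = 25(625j³ + 675j² + 243j + 29) + 4, so N³ ≡ 4 (mod 25).

(⟸) Conversely, suppose N³ ≡ 4 (mod 25). The only residue r in {0, …, 24} with r³ ≡ 4 (mod 25) is r = 9, so N ≡ 9 (mod 25).

Both directions hold.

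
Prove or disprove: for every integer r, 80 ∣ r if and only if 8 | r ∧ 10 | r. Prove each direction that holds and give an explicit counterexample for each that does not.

Forward direction. If 80 ∣ r, write r = 80q. Since 80 = 10·8, r = 8·(10q), so 8 ∣ r; and since 80 = 8·10, r = 10·(8q), so 10 ∣ r.

Converse. This fails: take r = 40. Both 8 ∣ 40 and 10 ∣ 40, yet 40 is not a multiple of 80 (since 40 = 0·80 + 40), so 80 ∤ 40.

Only the forward implication holds.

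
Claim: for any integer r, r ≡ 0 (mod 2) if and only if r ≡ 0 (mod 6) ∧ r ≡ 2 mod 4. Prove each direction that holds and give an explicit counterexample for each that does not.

Not equivalent: only (⇐) holds.

[⇒] This fails: r = 0 gives 0 ≡ 0 (mod 2) but 0 ≡ 0 (mod 4), so the conjunction on the right does not hold.

[⇐] Conversely, if r ≡ 0 (mod 6) and r ≡ 2 (mod 4), then by the Chinese remainder theorem r ≡ 6 (mod 12). Since 6 ≡ 0 (mod 2) and 2 ∣ 12, we get r ≡ 0 (mod 2).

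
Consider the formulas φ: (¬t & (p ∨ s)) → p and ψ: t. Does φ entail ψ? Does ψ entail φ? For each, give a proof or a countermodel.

(⟹) This fails. Under t = F, p = F, s = F, the left side is true but the right side is false.

(⟸) Assume the antecedent. If t is true, (¬t & (p ∨ s)) → p reduces to true regardless of the other variables. If t is false, the antecedent cannot hold. Either way (¬t & (p ∨ s)) → p holds.

The forward direction fails; the converse holds.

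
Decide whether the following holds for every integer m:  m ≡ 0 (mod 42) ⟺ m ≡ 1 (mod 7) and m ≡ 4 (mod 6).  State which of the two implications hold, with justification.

(→) This fails: m = 0 gives 0 ≡ 0 (mod 42) but 0 ≡ 0 (mod 7), so the conjunction on the right does not hold.

(←) This fails: m = 22 satisfies both congruences on the right (22 ≡ 1 mod 7 and 22 ≡ 4 mod 6) yet 22 ≡ 22 (mod 42), not 0.

Neither implication holds.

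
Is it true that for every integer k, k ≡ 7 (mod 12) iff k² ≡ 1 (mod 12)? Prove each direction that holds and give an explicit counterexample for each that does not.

(⇒) holds; (⇐) fails.

Forward direction. Suppose k ≡ 7 (mod 12). Write k = 12j + 7. Then (12j + 7)² = 144j² + 168j + 49 = 12(12j² + 14j + 4) + 1, so k² ≡ 1 (mod 12).

Converse. This fails: take k = 1. Then 1² = 1 ≡ 1 (mod 12), yet 1 ≡ 1 (mod 12), not 7.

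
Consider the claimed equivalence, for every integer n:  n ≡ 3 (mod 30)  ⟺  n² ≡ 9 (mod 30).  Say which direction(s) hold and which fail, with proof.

Forward direction. Suppose n ≡ 3 (mod 30). Write n = 30j + 3. Then (30j + 3)² = 900j² + 180j + 9 = 30(30j² + 6j) + 9, so n² ≡ 9 (mod 30).

Converse. This fails: take n = 27. Then 27² = 729 ≡ 9 (mod 30), yet 27 ≡ 27 (mod 30), not 3.

Only the forward implication holds.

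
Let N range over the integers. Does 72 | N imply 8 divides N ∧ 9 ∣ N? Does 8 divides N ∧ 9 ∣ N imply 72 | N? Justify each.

Both implications hold.

Forward direction. If 72 ∣ N, write N = 72q. Since 72 = 9·8, N = 8·(9q), so 8 ∣ N; and since 72 = 8·9, N = 9·(8q), so 9 ∣ N.

Converse. Suppose 8 ∣ N and 9 ∣ N. Any common multiple of 8 and 9 is a multiple of their lcm; here gcd(8, 9) = 1, so lcm(8, 9) = 8·9 = 72, so 72 ∣ N.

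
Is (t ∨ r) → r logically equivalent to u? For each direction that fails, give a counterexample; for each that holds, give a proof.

(⇒) This fails. Under r = F, u = F, t = F, the left side is true but the right side is false.

(⇐) This fails. Under r = F, u = T, t = T, the left side is false but the right side is true.

Neither direction holds.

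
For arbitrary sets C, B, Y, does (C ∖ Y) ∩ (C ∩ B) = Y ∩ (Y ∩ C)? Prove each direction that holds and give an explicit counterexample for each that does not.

(⊆) This inclusion fails. Take C = {1}, B = {1}, Y = ∅; then 1 ∈ (C ∖ Y) ∩ (C ∩ B) but 1 ∉ Y ∩ (Y ∩ C).

(⊇) This inclusion fails. Take C = {1}, B = ∅, Y = {1}; then 1 ∈ Y ∩ (Y ∩ C) but 1 ∉ (C ∖ Y) ∩ (C ∩ B).

Neither inclusion holds.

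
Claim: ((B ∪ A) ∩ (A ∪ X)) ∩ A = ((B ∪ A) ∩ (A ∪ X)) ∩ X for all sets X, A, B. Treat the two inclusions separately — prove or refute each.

(⊆) This inclusion fails. Take X = ∅, A = {1}, B = ∅; then 1 ∈ ((B ∪ A) ∩ (A ∪ X)) ∩ A but 1 ∉ ((B ∪ A) ∩ (A ∪ X)) ∩ X.

(⊇) This inclusion fails. Take X = {1}, A = ∅, B = {1}; then 1 ∈ ((B ∪ A) ∩ (A ∪ X)) ∩ X but 1 ∉ ((B ∪ A) ∩ (A ∪ X)) ∩ A.

(⊆) fails and (⊇) fails.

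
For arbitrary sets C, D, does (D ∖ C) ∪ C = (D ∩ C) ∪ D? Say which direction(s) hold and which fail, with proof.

(⊆) fails; (⊇) holds.

(⊆) This inclusion fails. Take C = {1}, D = ∅; then 1 ∈ (D ∖ C) ∪ C but 1 ∉ (D ∩ C) ∪ D.

(⊇) Let x ∈ (D ∩ C) ∪ D. Then either x ∈ D and x ∉ C; or x ∈ C ∩ D. In each case x ∈ (D ∖ C) ∪ C, so (D ∩ C) ∪ D ⊆ (D ∖ C) ∪ C.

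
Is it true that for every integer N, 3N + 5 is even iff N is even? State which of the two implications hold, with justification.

Both directions fail.

(⇒) This fails: N = 7 gives 3N + 5 = 26, which is even, but 7 is odd, not even.

(⇐) This also fails: N = 2 is even, but 3N + 5 = 11 is odd, not even.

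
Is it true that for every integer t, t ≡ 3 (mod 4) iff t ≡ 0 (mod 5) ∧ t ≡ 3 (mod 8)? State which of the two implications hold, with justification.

Forward direction. This fails: t = 3 gives 3 ≡ 3 (mod 4) but 3 ≡ 3 (mod 5), so the conjunction on the right does not hold.

Converse. If t ≡ 0 (mod 5) and t ≡ 3 (mod 8), then by the Chinese remainder theorem t ≡ 35 (mod 40). Since 35 ≡ 3 (mod 4) and 4 ∣ 40, we get t ≡ 3 (mod 4).

Only the converse holds.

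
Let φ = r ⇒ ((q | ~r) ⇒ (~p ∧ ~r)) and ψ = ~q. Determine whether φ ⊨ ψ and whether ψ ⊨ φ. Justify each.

(⟹) This fails. Under p = F, q = T, r = F, the left side is true but the right side is false.

(⟸) Assume the antecedent. If p is true, the antecedent forces (p = T, q = F, r = F) or (p = T, q = F, r = T), and r ⇒ ((q | ~r) ⇒ (~p ∧ ~r)) holds there. If p is false, the antecedent forces (p = F, q = F, r = F) or (p = F, q = F, r = T), and r ⇒ ((q | ~r) ⇒ (~p ∧ ~r)) holds there. Either way r ⇒ ((q | ~r) ⇒ (~p ∧ ~r)) holds.

Only the converse holds.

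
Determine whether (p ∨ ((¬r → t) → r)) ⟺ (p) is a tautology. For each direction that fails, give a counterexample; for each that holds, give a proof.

[⇐] Assume the antecedent. If t is true, the antecedent forces (t = T, p = T, r = F) or (t = T, p = T, r = T), and p ∨ ((¬r → t) → r) holds there. If t is false, p ∨ ((¬r → t) → r) reduces to true regardless of the other variables. Either way p ∨ ((¬r → t) → r) holds.

[⇒] This fails. Under t = F, p = F, r = F, the left side is true but the right side is false.

Only the converse holds.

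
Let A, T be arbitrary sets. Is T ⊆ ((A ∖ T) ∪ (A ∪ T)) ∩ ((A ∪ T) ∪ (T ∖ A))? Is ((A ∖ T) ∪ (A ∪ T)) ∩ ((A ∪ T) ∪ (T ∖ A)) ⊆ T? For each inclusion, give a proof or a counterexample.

Only the forward inclusion holds.

Forward inclusion. Let x ∈ T. Then either x ∈ T and x ∉ A; or x ∈ A ∩ T. In each case x ∈ ((A ∖ T) ∪ (A ∪ T)) ∩ ((A ∪ T) ∪ (T ∖ A)), so T ⊆ ((A ∖ T) ∪ (A ∪ T)) ∩ ((A ∪ T) ∪ (T ∖ A)).

Reverse inclusion. This inclusion fails. Take A = {1}, T = ∅; then 1 ∈ ((A ∖ T) ∪ (A ∪ T)) ∩ ((A ∪ T) ∪ (T ∖ A)) but 1 ∉ T.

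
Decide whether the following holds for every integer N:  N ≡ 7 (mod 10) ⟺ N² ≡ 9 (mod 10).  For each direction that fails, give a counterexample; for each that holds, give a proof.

Not equivalent: only (⇒) holds.

(→) Suppose N ≡ 7 (mod 10). Write N = 10j + 7. Then (10j + 7)² = 100j² + 140j + 49 = 10(10j² + 14j + 4) + 9, so N² ≡ 9 (mod 10).

(←) This fails: take N = 3. Then 3² = 9 ≡ 9 (mod 10), yet 3 ≡ 3 (mod 10), not 7.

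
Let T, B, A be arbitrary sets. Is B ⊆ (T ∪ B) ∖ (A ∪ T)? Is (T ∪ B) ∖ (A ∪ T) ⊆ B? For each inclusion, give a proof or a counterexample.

Only the reverse inclusion holds.

Forward inclusion. This inclusion fails. Take T = {1}, B = {1}, A = ∅; then 1 ∈ B but 1 ∉ (T ∪ B) ∖ (A ∪ T).

Reverse inclusion. Let x ∈ (T ∪ B) ∖ (A ∪ T). Then x ∈ B and x ∉ T, A, from which x ∈ B.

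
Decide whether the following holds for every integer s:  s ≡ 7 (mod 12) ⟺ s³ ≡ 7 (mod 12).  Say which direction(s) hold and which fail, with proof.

Forward direction. Suppose s ≡ 7 (mod 12). Write s = 12j + 7. Then (12j + 7)³ = 1728j³ + 3024j² + 1764j + 343 = 12(144j³ + 252j² + 147j + 28) + 7, so s³ ≡ 7 (mod 12).

Converse. For the converse, argue contrapositively. If s ≢ 7 (mod 12), then s is congruent to one of 0, 1, 2, 3, 4, 5, 6, 8, 9, 10, 11 modulo 12, and these give s³ ≡ 0, 1, 8, 3, 4, 5, 0, 8, 9, 4, 11 respectively — never 7.

Both directions hold; the statement is true.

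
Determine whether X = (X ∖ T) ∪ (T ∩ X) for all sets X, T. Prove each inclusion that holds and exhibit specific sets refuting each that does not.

The two sets are equal.

Forward inclusion. Let x ∈ X. Then either x ∈ X and x ∉ T; or x ∈ X ∩ T. In each case x ∈ (X ∖ T) ∪ (T ∩ X), so X ⊆ (X ∖ T) ∪ (T ∩ X).

Reverse inclusion. Let x ∈ (X ∖ T) ∪ (T ∩ X). Then either x ∈ X and x ∉ T; or x ∈ X ∩ T. In each case x ∈ X, so (X ∖ T) ∪ (T ∩ X) ⊆ X.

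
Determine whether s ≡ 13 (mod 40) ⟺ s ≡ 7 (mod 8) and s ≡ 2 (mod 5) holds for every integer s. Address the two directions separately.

(⇒) fails and (⇐) fails.

(→) This fails: s = 13 gives 13 ≡ 13 (mod 40) but 13 ≡ 5 (mod 8), so the conjunction on the right does not hold.

(←) This fails: s = 7 satisfies both congruences on the right (7 ≡ 7 mod 8 and 7 ≡ 2 mod 5) yet 7 ≡ 7 (mod 40), not 13.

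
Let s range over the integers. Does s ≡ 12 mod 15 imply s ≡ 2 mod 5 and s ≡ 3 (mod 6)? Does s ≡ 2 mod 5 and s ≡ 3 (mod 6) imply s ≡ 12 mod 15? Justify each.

(⇒) fails; (⇐) holds.

(→) This fails: s = 12 gives 12 ≡ 12 (mod 15) but 12 ≡ 0 (mod 6), so the conjunction on the right does not hold.

(←) Conversely, if s ≡ 2 (mod 5) and s ≡ 3 (mod 6), then by the Chinese remainder theorem s ≡ 27 (mod 30). Since 27 ≡ 12 (mod 15) and 15 ∣ 30, we get s ≡ 12 (mod 15).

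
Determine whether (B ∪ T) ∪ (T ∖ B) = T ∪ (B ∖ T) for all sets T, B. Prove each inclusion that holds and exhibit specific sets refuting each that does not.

The two sets are equal.

Forward inclusion. Let x ∈ (B ∪ T) ∪ (T ∖ B). Then either x ∈ T and x ∉ B; or x ∈ B and x ∉ T; or x ∈ T ∩ B. In each case x ∈ T ∪ (B ∖ T), so (B ∪ T) ∪ (T ∖ B) ⊆ T ∪ (B ∖ T).

Reverse inclusion. Let x ∈ T ∪ (B ∖ T). Then either x ∈ T and x ∉ B; or x ∈ B and x ∉ T; or x ∈ T ∩ B. In each case x ∈ (B ∪ T) ∪ (T ∖ B), so T ∪ (B ∖ T) ⊆ (B ∪ T) ∪ (T ∖ B).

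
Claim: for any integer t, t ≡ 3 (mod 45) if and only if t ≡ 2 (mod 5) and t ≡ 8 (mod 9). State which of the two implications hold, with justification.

Both directions fail.

[⇒] This fails: t = 3 gives 3 ≡ 3 (mod 45) but 3 ≡ 3 (mod 5), so the conjunction on the right does not hold.

[⇐] This fails: t = 17 satisfies both congruences on the right (17 ≡ 2 mod 5 and 17 ≡ 8 mod 9) yet 17 ≡ 17 (mod 45), not 3.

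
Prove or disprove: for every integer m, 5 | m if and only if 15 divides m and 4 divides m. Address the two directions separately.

(⇒) fails; (⇐) holds.

(⟹) This fails: take m = 5. Certainly 5 ∣ 5, but 15 ∤ 5.

(⟸) Suppose 15 ∣ m and 4 ∣ m. Any common multiple of 15 and 4 is a multiple of their lcm; here gcd(15, 4) = 1, so lcm(15, 4) = 15·4 = 60, so 60 ∣ m. Since 5 ∣ 60, it follows that 5 ∣ m.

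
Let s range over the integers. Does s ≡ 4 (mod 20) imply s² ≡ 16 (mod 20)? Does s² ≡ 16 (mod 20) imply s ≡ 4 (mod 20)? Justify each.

[⇒] Suppose s ≡ 4 (mod 20). Write s = 20j + 4. Then (20j + 4)² = 400j² + 160j + 16 = 20(20j² + 8j) + 16, so s² ≡ 16 (mod 20).

[⇐] This fails: take s = 6. Then 6² = 36 ≡ 16 (mod 20), yet 6 ≡ 6 (mod 20), not 4.

Only the forward implication holds.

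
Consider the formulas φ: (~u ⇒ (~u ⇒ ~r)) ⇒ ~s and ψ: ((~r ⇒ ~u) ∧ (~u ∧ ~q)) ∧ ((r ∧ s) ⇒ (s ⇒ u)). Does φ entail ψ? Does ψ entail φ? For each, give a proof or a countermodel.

Neither implication holds.

(⟹) This fails. Under s = F, u = T, r = F, q = F, the left side is true but the right side is false.

(⟸) This fails. Under s = T, u = F, r = F, q = F, the left side is false but the right side is true.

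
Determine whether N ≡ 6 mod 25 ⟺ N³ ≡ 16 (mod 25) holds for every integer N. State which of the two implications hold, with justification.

[⇒] Suppose N ≡ 6 mod 25. Write N = 25j + 6. Then (25j + 6)³ = 15625j³ + 11250j² + 2700j + 216 = 25(625j³ + 450j² + 108j + 8) + 16, so N³ ≡ 16 (mod 25).

[⇐] Conversely, suppose N³ ≡ 16 (mod 25). The only residue r in {0, …, 24} with r³ ≡ 16 (mod 25) is r = 6, so N ≡ 6 (mod 25).

The biconditional holds.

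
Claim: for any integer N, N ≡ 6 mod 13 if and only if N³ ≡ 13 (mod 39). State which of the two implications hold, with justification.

(⇒) This fails: take N = 6. Then 6 ≡ 6 (mod 13), but 6³ = 216 ≡ 21 (mod 39), not 13.

(⇐) This fails: take N = 13. Then 13³ = 2197 ≡ 13 (mod 39), yet 13 ≡ 0 (mod 13), not 6.

Both directions fail.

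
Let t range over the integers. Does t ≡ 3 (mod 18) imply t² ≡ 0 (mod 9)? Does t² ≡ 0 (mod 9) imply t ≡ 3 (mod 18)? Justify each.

Only the forward direction holds.

(←) This fails: take t = 0. Then 0² = 0 ≡ 0 (mod 9), yet 0 ≡ 0 (mod 18), not 3.

(→) Suppose t ≡ 3 (mod 18). Then t² ≡ 3² = 9 (mod 18), and since 9 ∣ 18, also t² ≡ 0 (mod 9).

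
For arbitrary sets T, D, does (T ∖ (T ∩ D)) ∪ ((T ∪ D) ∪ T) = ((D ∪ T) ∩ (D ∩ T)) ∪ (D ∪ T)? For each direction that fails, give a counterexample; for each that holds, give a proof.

Forward inclusion. Let x ∈ (T ∖ (T ∩ D)) ∪ ((T ∪ D) ∪ T). Then either x ∈ T and x ∉ D; or x ∈ D and x ∉ T; or x ∈ T ∩ D. In each case x ∈ ((D ∪ T) ∩ (D ∩ T)) ∪ (D ∪ T), so (T ∖ (T ∩ D)) ∪ ((T ∪ D) ∪ T) ⊆ ((D ∪ T) ∩ (D ∩ T)) ∪ (D ∪ T).

Reverse inclusion. Let x ∈ ((D ∪ T) ∩ (D ∩ T)) ∪ (D ∪ T). Then either x ∈ T and x ∉ D; or x ∈ D and x ∉ T; or x ∈ T ∩ D. In each case x ∈ (T ∖ (T ∩ D)) ∪ ((T ∪ D) ∪ T), so ((D ∪ T) ∩ (D ∩ T)) ∪ (D ∪ T) ⊆ (T ∖ (T ∩ D)) ∪ ((T ∪ D) ∪ T).

Both inclusions hold; the sets are equal.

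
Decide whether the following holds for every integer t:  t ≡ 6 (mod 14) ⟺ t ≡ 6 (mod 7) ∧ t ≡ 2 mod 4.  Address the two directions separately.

Forward direction. This fails: t = 20 gives 20 ≡ 6 (mod 14) but 20 ≡ 0 (mod 4), so the conjunction on the right does not hold.

Converse. If t ≡ 6 (mod 7) and t ≡ 2 (mod 4), then by the Chinese remainder theorem t ≡ 6 (mod 28). Since 6 ≡ 6 (mod 14) and 14 ∣ 28, we get t ≡ 6 (mod 14).

The forward direction fails; the converse holds.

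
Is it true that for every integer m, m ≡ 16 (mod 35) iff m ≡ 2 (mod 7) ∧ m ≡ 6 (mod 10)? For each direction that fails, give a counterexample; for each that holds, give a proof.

Only the converse holds.

[⇐] If m ≡ 2 (mod 7) and m ≡ 6 (mod 10), then by the Chinese remainder theorem m ≡ 16 (mod 70). Since 16 ≡ 16 (mod 35) and 35 ∣ 70, we get m ≡ 16 (mod 35).

[⇒] This fails: m = 51 gives 51 ≡ 16 (mod 35) but 51 ≡ 1 (mod 10), so the conjunction on the right does not hold.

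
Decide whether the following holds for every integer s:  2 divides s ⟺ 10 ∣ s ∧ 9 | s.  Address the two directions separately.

Only the reverse direction holds.

Forward direction. This fails: take s = 2. Certainly 2 ∣ 2, but 10 ∤ 2.

Converse. Suppose 10 ∣ s and 9 ∣ s. Any common multiple of 10 and 9 is a multiple of their lcm; here gcd(10, 9) = 1, so lcm(10, 9) = 10·9 = 90, so 90 ∣ s. Since 2 ∣ 90, it follows that 2 ∣ s.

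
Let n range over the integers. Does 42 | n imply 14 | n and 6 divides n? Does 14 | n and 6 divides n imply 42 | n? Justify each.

Both directions hold; the statement is true.

Converse. Suppose 14 ∣ n and 6 ∣ n. Any common multiple of 14 and 6 is a multiple of their lcm; here lcm(14, 6) = 14·6/gcd(14, 6) = 84/2 = 42, so 42 ∣ n.

Forward direction. If 42 ∣ n, write n = 42q. Since 42 = 3·14, n = 14·(3q), so 14 ∣ n; and since 42 = 7·6, n = 6·(7q), so 6 ∣ n.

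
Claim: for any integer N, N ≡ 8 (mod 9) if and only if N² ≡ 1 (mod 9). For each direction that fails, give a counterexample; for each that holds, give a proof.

[⇒] Suppose N ≡ 8 (mod 9). Write N = 9j + 8. Then (9j + 8)² = 81j² + 144j + 64 = 9(9j² + 16j + 7) + 1, so N² ≡ 1 (mod 9).

[⇐] This fails: take N = 1. Then 1² = 1 ≡ 1 (mod 9), yet 1 ≡ 1 (mod 9), not 8.

Only the forward direction holds.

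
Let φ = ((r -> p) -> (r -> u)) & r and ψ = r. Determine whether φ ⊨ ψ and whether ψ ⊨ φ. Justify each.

(⟹) Assume the antecedent. If p is true, the antecedent forces (p = T, r = T, u = T), and r holds there. If p is false, the antecedent forces (p = F, r = T, u = F) or (p = F, r = T, u = T), and r holds there. Either way r holds.

(⟸) This fails. Under p = T, r = T, u = F, the left side is false but the right side is true.

Only the forward implication holds.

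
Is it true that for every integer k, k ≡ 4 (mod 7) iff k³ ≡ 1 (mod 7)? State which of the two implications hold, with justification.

[⇒] Suppose k ≡ 4 (mod 7). Write k = 7j + 4. Then (7j + 4)³ = 343j³ + 588j² + 336j + 64 = 7(49j³ + 84j² + 48j + 9) + 1, so k³ ≡ 1 (mod 7).

[⇐] This fails: take k = 1. Then 1³ = 1 ≡ 1 (mod 7), yet 1 ≡ 1 (mod 7), not 4.

Only the forward implication holds.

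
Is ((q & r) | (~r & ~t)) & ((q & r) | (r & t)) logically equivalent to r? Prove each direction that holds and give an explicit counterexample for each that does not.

(←) This fails. Under t = F, q = F, r = T, the left side is false but the right side is true.

(→) Assume the antecedent. If t is true, the antecedent forces (t = T, q = T, r = T), and r holds there. If t is false, the antecedent forces (t = F, q = T, r = T), and r holds there. Either way r holds.

Not equivalent: only (⇒) holds.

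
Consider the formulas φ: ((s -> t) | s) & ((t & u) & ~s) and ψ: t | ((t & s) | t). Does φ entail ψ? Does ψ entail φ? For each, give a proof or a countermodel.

Only the forward implication holds.

(→) Assume the antecedent. If u is true, the antecedent forces (u = T, t = T, s = F), and t | ((t & s) | t) holds there. If u is false, the antecedent cannot hold. Either way t | ((t & s) | t) holds.

(←) This fails. Under u = F, t = T, s = F, the left side is false but the right side is true.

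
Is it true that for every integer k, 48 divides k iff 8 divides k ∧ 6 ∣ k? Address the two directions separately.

The forward direction holds; the converse fails.

Forward direction. If 48 ∣ k, write k = 48q. Since 48 = 6·8, k = 8·(6q), so 8 ∣ k; and since 48 = 8·6, k = 6·(8q), so 6 ∣ k.

Converse. This fails: take k = 24. Both 8 ∣ 24 and 6 ∣ 24, yet 24 is not a multiple of 48 (since 24 = 0·48 + 24), so 48 ∤ 24.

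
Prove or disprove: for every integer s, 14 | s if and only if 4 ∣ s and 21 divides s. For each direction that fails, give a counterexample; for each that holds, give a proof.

(⇐) Suppose 4 ∣ s and 21 ∣ s. Any common multiple of 4 and 21 is a multiple of their lcm; here gcd(4, 21) = 1, so lcm(4, 21) = 4·21 = 84, so 84 ∣ s. Since 14 ∣ 84, it follows that 14 ∣ s.

(⇒) This fails: take s = 14. Certainly 14 ∣ 14, but 4 ∤ 14.

Only the reverse direction holds.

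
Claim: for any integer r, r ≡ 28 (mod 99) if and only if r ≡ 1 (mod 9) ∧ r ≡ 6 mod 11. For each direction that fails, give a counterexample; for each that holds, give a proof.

(←) If r ≡ 1 (mod 9) and r ≡ 6 (mod 11), then by the Chinese remainder theorem r ≡ 28 (mod 99). This is exactly r ≡ 28 (mod 99).

(→) Suppose r ≡ 28 (mod 99); write r = 99j + 28. Since 9 ∣ 99, reducing mod 9 gives r ≡ 28 ≡ 1 (mod 9); since 11 ∣ 99, reducing mod 11 gives r ≡ 28 ≡ 6 (mod 11).

Equivalent; both directions hold.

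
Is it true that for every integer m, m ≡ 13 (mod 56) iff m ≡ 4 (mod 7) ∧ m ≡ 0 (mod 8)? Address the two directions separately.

Both directions fail.

(→) This fails: m = 13 gives 13 ≡ 13 (mod 56) but 13 ≡ 6 (mod 7), so the conjunction on the right does not hold.

(←) This fails: m = 32 satisfies both congruences on the right (32 ≡ 4 mod 7 and 32 ≡ 0 mod 8) yet 32 ≡ 32 (mod 56), not 13.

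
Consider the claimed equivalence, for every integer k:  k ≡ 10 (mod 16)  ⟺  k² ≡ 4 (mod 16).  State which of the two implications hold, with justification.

(⇒) holds; (⇐) fails.

(⇒) Suppose k ≡ 10 (mod 16). Write k = 16j + 10. Then (16j + 10)² = 256j² + 320j + 100 = 16(16j² + 20j + 6) + 4, so k² ≡ 4 (mod 16).

(⇐) This fails: take k = 2. Then 2² = 4 ≡ 4 (mod 16), yet 2 ≡ 2 (mod 16), not 10.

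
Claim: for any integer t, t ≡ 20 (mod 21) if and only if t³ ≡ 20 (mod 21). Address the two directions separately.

Only the forward implication holds.

Forward direction. Suppose t ≡ 20 (mod 21). Write t = 21j + 20. Then (21j + 20)³ = 9261j³ + 26460j² + 25200j + 8000 = 21(441j³ + 1260j² + 1200j + 380) + 20, so t³ ≡ 20 (mod 21).

Converse. This fails: take t = 5. Then 5³ = 125 ≡ 20 (mod 21), yet 5 ≡ 5 (mod 21), not 20.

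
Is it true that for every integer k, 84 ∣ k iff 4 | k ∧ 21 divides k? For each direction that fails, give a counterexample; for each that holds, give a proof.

(⟹) If 84 ∣ k, write k = 84q. Since 84 = 21·4, k = 4·(21q), so 4 ∣ k; and since 84 = 4·21, k = 21·(4q), so 21 ∣ k.

(⟸) Suppose 4 ∣ k and 21 ∣ k. Any common multiple of 4 and 21 is a multiple of their lcm; here gcd(4, 21) = 1, so lcm(4, 21) = 4·21 = 84, so 84 ∣ k.

Equivalent; both directions hold.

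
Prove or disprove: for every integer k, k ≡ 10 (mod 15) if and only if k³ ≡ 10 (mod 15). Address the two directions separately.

(⟹) Suppose k ≡ 10 (mod 15). Write k = 15j + 10. Then (15j + 10)³ = 3375j³ + 6750j² + 4500j + 1000 = 15(225j³ + 450j² + 300j + 66) + 10, so k³ ≡ 10 (mod 15).

(⟸) Conversely, suppose k³ ≡ 10 (mod 15). The only residue r in {0, …, 14} with r³ ≡ 10 (mod 15) is r = 10, so k ≡ 10 (mod 15).

The biconditional holds.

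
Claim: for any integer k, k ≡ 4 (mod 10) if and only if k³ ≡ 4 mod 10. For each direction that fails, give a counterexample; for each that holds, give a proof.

The biconditional holds.

[⇒] Suppose k ≡ 4 (mod 10). Write k = 10j + 4. Then (10j + 4)³ = 1000j³ + 1200j² + 480j + 64 = 10(100j³ + 120j² + 48j + 6) + 4, so k³ ≡ 4 (mod 10).

[⇐] Conversely, suppose k³ ≡ 4 (mod 10). The only residue r in {0, …, 9} with r³ ≡ 4 (mod 10) is r = 4, so k ≡ 4 (mod 10).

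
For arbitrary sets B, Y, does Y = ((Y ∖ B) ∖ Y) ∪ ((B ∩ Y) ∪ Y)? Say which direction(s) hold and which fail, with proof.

The two sets are equal.

(⟹) Let x ∈ Y. Then either x ∈ Y and x ∉ B; or x ∈ B ∩ Y. In each case x ∈ ((Y ∖ B) ∖ Y) ∪ ((B ∩ Y) ∪ Y), so Y ⊆ ((Y ∖ B) ∖ Y) ∪ ((B ∩ Y) ∪ Y).

(⟸) Let x ∈ ((Y ∖ B) ∖ Y) ∪ ((B ∩ Y) ∪ Y). Then either x ∈ Y and x ∉ B; or x ∈ B ∩ Y. In each case x ∈ Y, so ((Y ∖ B) ∖ Y) ∪ ((B ∩ Y) ∪ Y) ⊆ Y.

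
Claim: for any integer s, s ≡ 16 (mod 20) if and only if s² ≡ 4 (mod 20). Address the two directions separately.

Forward direction. This fails: take s = 16. Then 16 ≡ 16 (mod 20), but 16² = 256 ≡ 16 (mod 20), not 4.

Converse. This fails: take s = 2. Then 2² = 4 ≡ 4 (mod 20), yet 2 ≡ 2 (mod 20), not 16.

Neither direction holds.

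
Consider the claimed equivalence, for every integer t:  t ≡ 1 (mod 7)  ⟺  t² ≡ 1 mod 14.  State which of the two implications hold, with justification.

[⇒] This fails: take t = 8. Then 8 ≡ 1 (mod 7), but 8² = 64 ≡ 8 (mod 14), not 1.

[⇐] This fails: take t = 13. Then 13² = 169 ≡ 1 (mod 14), yet 13 ≡ 6 (mod 7), not 1.

(⇒) fails and (⇐) fails.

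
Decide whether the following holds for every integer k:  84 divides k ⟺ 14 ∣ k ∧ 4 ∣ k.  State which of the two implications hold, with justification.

(⇒) If 84 ∣ k, write k = 84q. Since 84 = 6·14, k = 14·(6q), so 14 ∣ k; and since 84 = 21·4, k = 4·(21q), so 4 ∣ k.

(⇐) This fails: take k = 28. Both 14 ∣ 28 and 4 ∣ 28, yet 28 is not a multiple of 84 (since 28 = 0·84 + 28), so 84 ∤ 28.

Not equivalent: only (⇒) holds.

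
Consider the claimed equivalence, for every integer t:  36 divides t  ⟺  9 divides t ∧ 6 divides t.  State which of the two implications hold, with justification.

The forward direction holds; the converse fails.

(⇒) If 36 ∣ t, write t = 36q. Since 36 = 4·9, t = 9·(4q), so 9 ∣ t; and since 36 = 6·6, t = 6·(6q), so 6 ∣ t.

(⇐) This fails: take t = 18. Both 9 ∣ 18 and 6 ∣ 18, yet 18 is not a multiple of 36 (since 18 = 0·36 + 18), so 36 ∤ 18.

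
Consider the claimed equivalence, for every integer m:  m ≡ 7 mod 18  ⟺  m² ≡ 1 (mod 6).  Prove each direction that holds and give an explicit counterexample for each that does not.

(⇒) Suppose m ≡ 7 (mod 18). Then m² ≡ 7² = 49 (mod 18), and since 6 ∣ 18, also m² ≡ 1 (mod 6).

(⇐) This fails: take m = 1. Then 1² = 1 ≡ 1 (mod 6), yet 1 ≡ 1 (mod 18), not 7.

Only the forward direction holds.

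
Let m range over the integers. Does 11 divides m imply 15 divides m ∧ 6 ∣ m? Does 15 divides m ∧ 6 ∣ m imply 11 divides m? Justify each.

Neither direction holds.

Forward direction. This fails: take m = 11. Certainly 11 ∣ 11, but 15 ∤ 11.

Converse. This fails: take m = 30. Both 15 ∣ 30 and 6 ∣ 30, yet 30 is not a multiple of 11 (since 30 = 2·11 + 8), so 11 ∤ 30.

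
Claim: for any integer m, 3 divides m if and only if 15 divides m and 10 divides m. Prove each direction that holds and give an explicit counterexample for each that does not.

The forward direction fails; the converse holds.

[⇒] This fails: take m = 3. Certainly 3 ∣ 3, but 15 ∤ 3.

[⇐] Suppose 15 ∣ m and 10 ∣ m. Any common multiple of 15 and 10 is a multiple of their lcm; here lcm(15, 10) = 15·10/gcd(15, 10) = 150/5 = 30, so 30 ∣ m. Since 3 ∣ 30, it follows that 3 ∣ m.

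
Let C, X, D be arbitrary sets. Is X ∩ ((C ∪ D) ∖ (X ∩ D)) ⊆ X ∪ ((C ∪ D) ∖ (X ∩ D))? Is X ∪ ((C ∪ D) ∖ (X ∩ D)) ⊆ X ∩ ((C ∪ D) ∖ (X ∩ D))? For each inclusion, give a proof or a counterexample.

The sets are not equal: only the forward inclusion holds.

Reverse inclusion. This inclusion fails. Take C = {1}, X = ∅, D = ∅; then 1 ∈ X ∪ ((C ∪ D) ∖ (X ∩ D)) but 1 ∉ X ∩ ((C ∪ D) ∖ (X ∩ D)).

Forward inclusion. Let x ∈ X ∩ ((C ∪ D) ∖ (X ∩ D)). Then x ∈ C ∩ X and x ∉ D, from which x ∈ X ∪ ((C ∪ D) ∖ (X ∩ D)).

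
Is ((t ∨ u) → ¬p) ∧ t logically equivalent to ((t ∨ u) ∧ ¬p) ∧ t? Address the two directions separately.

Both implications hold.

Forward direction. Assume the antecedent. If u is true, the antecedent forces (u = T, p = F, t = T), and ((t ∨ u) ∧ ¬p) ∧ t holds there. If u is false, the antecedent forces (u = F, p = F, t = T), and ((t ∨ u) ∧ ¬p) ∧ t holds there. Either way ((t ∨ u) ∧ ¬p) ∧ t holds.

Converse. Assume the antecedent. If u is true, the antecedent forces (u = T, p = F, t = T), and ((t ∨ u) → ¬p) ∧ t holds there. If u is false, the antecedent forces (u = F, p = F, t = T), and ((t ∨ u) → ¬p) ∧ t holds there. Either way ((t ∨ u) → ¬p) ∧ t holds.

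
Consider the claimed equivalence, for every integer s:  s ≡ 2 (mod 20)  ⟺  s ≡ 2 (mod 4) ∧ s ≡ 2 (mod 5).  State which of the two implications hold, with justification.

(⟹) Suppose s ≡ 2 (mod 20); write s = 20j + 2. Since 4 ∣ 20, reducing mod 4 gives s ≡ 2 (mod 4); since 5 ∣ 20, reducing mod 5 gives s ≡ 2 (mod 5).

(⟸) Conversely, if s ≡ 2 (mod 4) and s ≡ 2 (mod 5), then by the Chinese remainder theorem s ≡ 2 (mod 20). This is exactly s ≡ 2 (mod 20).

Both directions hold.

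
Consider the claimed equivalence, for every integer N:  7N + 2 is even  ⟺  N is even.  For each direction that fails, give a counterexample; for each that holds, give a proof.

Equivalent; both directions hold.

Forward direction. Suppose 7N + 2 is even. Since 7 is odd, 7N and N have the same parity, so 7N + 2 ≡ N + 2 (mod 2). As 2 is even, 7N + 2 is even exactly when N is even. Thus N is even.

Converse. Suppose N is even; write N = 2j. Then 7N + 2 = 7·(2j) + 2 = 2·7j + 2, which is even.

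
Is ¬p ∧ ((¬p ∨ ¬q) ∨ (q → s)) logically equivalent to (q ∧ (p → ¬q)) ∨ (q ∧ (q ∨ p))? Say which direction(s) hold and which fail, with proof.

(⇒) fails and (⇐) fails.

Forward direction. This fails. Under p = F, s = F, q = F, the left side is true but the right side is false.

Converse. This fails. Under p = T, s = F, q = T, the left side is false but the right side is true.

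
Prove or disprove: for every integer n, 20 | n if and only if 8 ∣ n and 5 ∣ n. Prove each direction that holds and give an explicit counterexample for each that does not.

The forward direction fails; the converse holds.

Forward direction. This fails: take n = 20. Certainly 20 ∣ 20, but 8 ∤ 20.

Converse. Suppose 8 ∣ n and 5 ∣ n. Any common multiple of 8 and 5 is a multiple of their lcm; here gcd(8, 5) = 1, so lcm(8, 5) = 8·5 = 40, so 40 ∣ n. Since 20 ∣ 40, it follows that 20 ∣ n.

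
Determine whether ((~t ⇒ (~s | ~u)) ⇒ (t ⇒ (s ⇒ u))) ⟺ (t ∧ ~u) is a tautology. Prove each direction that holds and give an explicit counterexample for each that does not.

Both directions fail.

[⇒] This fails. Under u = F, t = F, s = F, the left side is true but the right side is false.

[⇐] This fails. Under u = F, t = T, s = T, the left side is false but the right side is true.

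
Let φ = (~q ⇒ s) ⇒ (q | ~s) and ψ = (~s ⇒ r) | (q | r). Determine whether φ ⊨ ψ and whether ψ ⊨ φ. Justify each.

(⇒) fails and (⇐) fails.

(⟹) This fails. Under r = F, s = F, q = F, the left side is true but the right side is false.

(⟸) This fails. Under r = F, s = T, q = F, the left side is false but the right side is true.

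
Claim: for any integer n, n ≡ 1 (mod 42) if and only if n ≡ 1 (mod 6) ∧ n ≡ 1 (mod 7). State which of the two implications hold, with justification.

Forward direction. Suppose n ≡ 1 (mod 42); write n = 42j + 1. Since 6 ∣ 42, reducing mod 6 gives n ≡ 1 (mod 6); since 7 ∣ 42, reducing mod 7 gives n ≡ 1 (mod 7).

Converse. If n ≡ 1 (mod 6) and n ≡ 1 (mod 7), then by the Chinese remainder theorem n ≡ 1 (mod 42). This is exactly n ≡ 1 (mod 42).

The biconditional holds.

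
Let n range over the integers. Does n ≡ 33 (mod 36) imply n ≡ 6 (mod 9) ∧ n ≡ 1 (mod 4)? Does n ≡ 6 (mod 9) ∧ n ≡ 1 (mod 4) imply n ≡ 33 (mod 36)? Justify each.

Both directions hold.

[⇒] Suppose n ≡ 33 (mod 36); write n = 36j + 33. Since 9 ∣ 36, reducing mod 9 gives n ≡ 33 ≡ 6 (mod 9); since 4 ∣ 36, reducing mod 4 gives n ≡ 33 ≡ 1 (mod 4).

[⇐] Conversely, if n ≡ 6 (mod 9) and n ≡ 1 (mod 4), then by the Chinese remainder theorem n ≡ 33 (mod 36). This is exactly n ≡ 33 (mod 36).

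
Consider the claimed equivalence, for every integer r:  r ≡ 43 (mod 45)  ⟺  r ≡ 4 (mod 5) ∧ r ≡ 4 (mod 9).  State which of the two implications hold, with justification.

(⇒) This fails: r = 43 gives 43 ≡ 43 (mod 45) but 43 ≡ 3 (mod 5), so the conjunction on the right does not hold.

(⇐) This fails: r = 4 satisfies both congruences on the right (4 ≡ 4 mod 5 and 4 ≡ 4 mod 9) yet 4 ≡ 4 (mod 45), not 43.

Both directions fail.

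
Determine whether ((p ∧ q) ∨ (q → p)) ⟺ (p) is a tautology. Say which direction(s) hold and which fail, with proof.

Forward direction. This fails. Under p = F, q = F, the left side is true but the right side is false.

Converse. Assume the antecedent. If p is true, (p ∧ q) ∨ (q → p) reduces to true regardless of the other variables. If p is false, the antecedent cannot hold. Either way (p ∧ q) ∨ (q → p) holds.

Only the converse holds.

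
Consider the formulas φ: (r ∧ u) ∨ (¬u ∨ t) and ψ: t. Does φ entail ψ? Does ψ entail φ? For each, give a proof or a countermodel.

[⇒] This fails. Under r = F, t = F, u = F, the left side is true but the right side is false.

[⇐] Assume the antecedent. If r is true, (r ∧ u) ∨ (¬u ∨ t) reduces to true regardless of the other variables. If r is false, the antecedent forces (r = F, t = T, u = F) or (r = F, t = T, u = T), and (r ∧ u) ∨ (¬u ∨ t) holds there. Either way (r ∧ u) ∨ (¬u ∨ t) holds.

(⇒) fails; (⇐) holds.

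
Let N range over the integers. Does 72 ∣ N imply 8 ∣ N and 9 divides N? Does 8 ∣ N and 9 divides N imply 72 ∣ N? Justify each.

Both directions hold; the statement is true.

[⇒] If 72 ∣ N, write N = 72q. Since 72 = 9·8, N = 8·(9q), so 8 ∣ N; and since 72 = 8·9, N = 9·(8q), so 9 ∣ N.

[⇐] Suppose 8 ∣ N and 9 ∣ N. Any common multiple of 8 and 9 is a multiple of their lcm; here gcd(8, 9) = 1, so lcm(8, 9) = 8·9 = 72, so 72 ∣ N.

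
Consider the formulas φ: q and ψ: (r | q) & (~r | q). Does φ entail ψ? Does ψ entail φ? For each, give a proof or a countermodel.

Both directions hold; the statement is true.

(→) Assume the antecedent. If r is true, the antecedent forces (r = T, q = T), and (r | q) & (~r | q) holds there. If r is false, the antecedent forces (r = F, q = T), and (r | q) & (~r | q) holds there. Either way (r | q) & (~r | q) holds.

(←) Assume the antecedent. If r is true, the antecedent forces (r = T, q = T), and q holds there. If r is false, the antecedent forces (r = F, q = T), and q holds there. Either way q holds.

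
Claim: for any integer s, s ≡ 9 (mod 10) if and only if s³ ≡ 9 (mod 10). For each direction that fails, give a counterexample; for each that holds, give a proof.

[⇒] Suppose s ≡ 9 (mod 10). Write s = 10j + 9. Then (10j + 9)³ = 1000j³ + 2700j² + 2430j + 729 = 10(100j³ + 270j² + 243j + 72) + 9, so s³ ≡ 9 (mod 10).

[⇐] For the converse, argue contrapositively. If s ≢ 9 (mod 10), then s is congruent to one of 0, 1, 2, 3, 4, 5, 6, 7, 8 modulo 10, and these give s³ ≡ 0, 1, 8, 7, 4, 5, 6, 3, 2 respectively — never 9.

The biconditional holds.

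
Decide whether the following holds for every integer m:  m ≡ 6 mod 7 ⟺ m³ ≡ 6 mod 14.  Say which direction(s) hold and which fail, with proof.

(⇒) fails and (⇐) fails.

Forward direction. This fails: take m = 13. Then 13 ≡ 6 (mod 7), but 13³ = 2197 ≡ 13 (mod 14), not 6.

Converse. This fails: take m = 10. Then 10³ = 1000 ≡ 6 (mod 14), yet 10 ≡ 3 (mod 7), not 6.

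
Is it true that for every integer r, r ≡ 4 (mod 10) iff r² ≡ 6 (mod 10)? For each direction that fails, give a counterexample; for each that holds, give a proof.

Forward direction. Suppose r ≡ 4 (mod 10). Write r = 10j + 4. Then (10j + 4)² = 100j² + 80j + 16 = 10(10j² + 8j + 1) + 6, so r² ≡ 6 (mod 10).

Converse. This fails: take r = 6. Then 6² = 36 ≡ 6 (mod 10), yet 6 ≡ 6 (mod 10), not 4.

Only the forward implication holds.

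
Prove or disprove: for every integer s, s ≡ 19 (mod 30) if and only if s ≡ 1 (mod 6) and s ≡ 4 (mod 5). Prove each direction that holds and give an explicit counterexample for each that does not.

Both directions hold.

(←) If s ≡ 1 (mod 6) and s ≡ 4 (mod 5), then by the Chinese remainder theorem s ≡ 19 (mod 30). This is exactly s ≡ 19 (mod 30).

(→) Suppose s ≡ 19 (mod 30); write s = 30j + 19. Since 6 ∣ 30, reducing mod 6 gives s ≡ 19 ≡ 1 (mod 6); since 5 ∣ 30, reducing mod 5 gives s ≡ 19 ≡ 4 (mod 5).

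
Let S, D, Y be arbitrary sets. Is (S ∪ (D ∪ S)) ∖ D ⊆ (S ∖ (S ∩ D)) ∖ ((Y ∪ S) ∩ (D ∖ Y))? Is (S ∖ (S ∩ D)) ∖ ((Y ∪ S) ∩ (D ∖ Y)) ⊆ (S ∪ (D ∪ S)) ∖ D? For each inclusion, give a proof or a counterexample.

Forward inclusion. Let x ∈ (S ∪ (D ∪ S)) ∖ D. Then either x ∈ S and x ∉ D, Y; or x ∈ S ∩ Y and x ∉ D. In each case x ∈ (S ∖ (S ∩ D)) ∖ ((Y ∪ S) ∩ (D ∖ Y)), so (S ∪ (D ∪ S)) ∖ D ⊆ (S ∖ (S ∩ D)) ∖ ((Y ∪ S) ∩ (D ∖ Y)).

Reverse inclusion. Let x ∈ (S ∖ (S ∩ D)) ∖ ((Y ∪ S) ∩ (D ∖ Y)). Then either x ∈ S and x ∉ D, Y; or x ∈ S ∩ Y and x ∉ D. In each case x ∈ (S ∪ (D ∪ S)) ∖ D, so (S ∖ (S ∩ D)) ∖ ((Y ∪ S) ∩ (D ∖ Y)) ⊆ (S ∪ (D ∪ S)) ∖ D.

Both inclusions hold; the sets are equal.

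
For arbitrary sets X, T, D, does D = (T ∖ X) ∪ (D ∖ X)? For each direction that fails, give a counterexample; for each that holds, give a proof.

(⊆) fails and (⊇) fails.

Forward inclusion. This inclusion fails. Take X = {1}, T = ∅, D = {1}; then 1 ∈ D but 1 ∉ (T ∖ X) ∪ (D ∖ X).

Reverse inclusion. This inclusion fails. Take X = ∅, T = {1}, D = ∅; then 1 ∈ (T ∖ X) ∪ (D ∖ X) but 1 ∉ D.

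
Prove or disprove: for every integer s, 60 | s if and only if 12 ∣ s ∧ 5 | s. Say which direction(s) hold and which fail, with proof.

(→) If 60 ∣ s, write s = 60q. Since 60 = 5·12, s = 12·(5q), so 12 ∣ s; and since 60 = 12·5, s = 5·(12q), so 5 ∣ s.

(←) Suppose 12 ∣ s and 5 ∣ s. Any common multiple of 12 and 5 is a multiple of their lcm; here gcd(12, 5) = 1, so lcm(12, 5) = 12·5 = 60, so 60 ∣ s.

The biconditional holds.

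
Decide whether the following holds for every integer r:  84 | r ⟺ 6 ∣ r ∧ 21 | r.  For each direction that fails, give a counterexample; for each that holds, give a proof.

(⇐) This fails: take r = 42. Both 6 ∣ 42 and 21 ∣ 42, yet 42 is not a multiple of 84 (since 42 = 0·84 + 42), so 84 ∤ 42.

(⇒) If 84 ∣ r, write r = 84q. Since 84 = 14·6, r = 6·(14q), so 6 ∣ r; and since 84 = 4·21, r = 21·(4q), so 21 ∣ r.

(⇒) holds; (⇐) fails.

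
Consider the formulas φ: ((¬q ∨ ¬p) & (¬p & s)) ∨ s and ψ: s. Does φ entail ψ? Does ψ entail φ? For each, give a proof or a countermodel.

Forward direction. Assume the antecedent. If p is true, the antecedent forces (p = T, s = T, q = F) or (p = T, s = T, q = T), and s holds there. If p is false, the antecedent forces (p = F, s = T, q = F) or (p = F, s = T, q = T), and s holds there. Either way s holds.

Converse. Assume the antecedent. If p is true, the antecedent forces (p = T, s = T, q = F) or (p = T, s = T, q = T), and ((¬q ∨ ¬p) & (¬p & s)) ∨ s holds there. If p is false, the antecedent forces (p = F, s = T, q = F) or (p = F, s = T, q = T), and ((¬q ∨ ¬p) & (¬p & s)) ∨ s holds there. Either way ((¬q ∨ ¬p) & (¬p & s)) ∨ s holds.

Both directions hold.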